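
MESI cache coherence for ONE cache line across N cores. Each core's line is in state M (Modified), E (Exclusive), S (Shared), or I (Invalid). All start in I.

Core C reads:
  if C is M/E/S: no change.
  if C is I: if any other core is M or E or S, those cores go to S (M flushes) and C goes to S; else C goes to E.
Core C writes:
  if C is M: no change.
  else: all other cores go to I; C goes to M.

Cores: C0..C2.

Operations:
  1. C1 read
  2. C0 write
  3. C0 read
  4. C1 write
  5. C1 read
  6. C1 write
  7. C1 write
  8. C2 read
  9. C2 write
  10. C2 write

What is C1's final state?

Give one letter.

Op 1: C1 read [C1 read from I: no other sharers -> C1=E (exclusive)] -> [I,E,I]
Op 2: C0 write [C0 write: invalidate ['C1=E'] -> C0=M] -> [M,I,I]
Op 3: C0 read [C0 read: already in M, no change] -> [M,I,I]
Op 4: C1 write [C1 write: invalidate ['C0=M'] -> C1=M] -> [I,M,I]
Op 5: C1 read [C1 read: already in M, no change] -> [I,M,I]
Op 6: C1 write [C1 write: already M (modified), no change] -> [I,M,I]
Op 7: C1 write [C1 write: already M (modified), no change] -> [I,M,I]
Op 8: C2 read [C2 read from I: others=['C1=M'] -> C2=S, others downsized to S] -> [I,S,S]
Op 9: C2 write [C2 write: invalidate ['C1=S'] -> C2=M] -> [I,I,M]
Op 10: C2 write [C2 write: already M (modified), no change] -> [I,I,M]

Answer: I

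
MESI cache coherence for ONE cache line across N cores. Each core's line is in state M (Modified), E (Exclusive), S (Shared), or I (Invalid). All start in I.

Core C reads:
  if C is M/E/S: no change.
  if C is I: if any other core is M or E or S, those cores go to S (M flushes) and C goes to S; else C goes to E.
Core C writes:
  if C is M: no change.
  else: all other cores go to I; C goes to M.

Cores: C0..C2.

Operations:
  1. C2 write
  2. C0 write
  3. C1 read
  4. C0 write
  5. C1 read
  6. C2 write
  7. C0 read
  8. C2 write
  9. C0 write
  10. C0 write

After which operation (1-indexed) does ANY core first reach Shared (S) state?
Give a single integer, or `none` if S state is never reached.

Answer: 3

Derivation:
Op 1: C2 write [C2 write: invalidate none -> C2=M] -> [I,I,M]
Op 2: C0 write [C0 write: invalidate ['C2=M'] -> C0=M] -> [M,I,I]
Op 3: C1 read [C1 read from I: others=['C0=M'] -> C1=S, others downsized to S] -> [S,S,I]
  -> First S state at op 3; remaining ops need not be traced.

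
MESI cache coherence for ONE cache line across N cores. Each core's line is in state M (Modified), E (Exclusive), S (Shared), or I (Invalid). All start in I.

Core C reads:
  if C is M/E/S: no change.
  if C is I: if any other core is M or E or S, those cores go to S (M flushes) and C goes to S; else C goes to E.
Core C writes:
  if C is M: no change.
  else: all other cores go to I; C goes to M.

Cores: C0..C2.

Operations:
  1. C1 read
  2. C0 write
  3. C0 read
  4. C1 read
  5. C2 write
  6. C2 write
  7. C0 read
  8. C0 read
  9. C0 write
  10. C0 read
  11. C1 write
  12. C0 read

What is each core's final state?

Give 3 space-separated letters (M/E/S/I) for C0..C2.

Answer: S S I

Derivation:
Op 1: C1 read [C1 read from I: no other sharers -> C1=E (exclusive)] -> [I,E,I]
Op 2: C0 write [C0 write: invalidate ['C1=E'] -> C0=M] -> [M,I,I]
Op 3: C0 read [C0 read: already in M, no change] -> [M,I,I]
Op 4: C1 read [C1 read from I: others=['C0=M'] -> C1=S, others downsized to S] -> [S,S,I]
Op 5: C2 write [C2 write: invalidate ['C0=S', 'C1=S'] -> C2=M] -> [I,I,M]
Op 6: C2 write [C2 write: already M (modified), no change] -> [I,I,M]
Op 7: C0 read [C0 read from I: others=['C2=M'] -> C0=S, others downsized to S] -> [S,I,S]
Op 8: C0 read [C0 read: already in S, no change] -> [S,I,S]
Op 9: C0 write [C0 write: invalidate ['C2=S'] -> C0=M] -> [M,I,I]
Op 10: C0 read [C0 read: already in M, no change] -> [M,I,I]
Op 11: C1 write [C1 write: invalidate ['C0=M'] -> C1=M] -> [I,M,I]
Op 12: C0 read [C0 read from I: others=['C1=M'] -> C0=S, others downsized to S] -> [S,S,I]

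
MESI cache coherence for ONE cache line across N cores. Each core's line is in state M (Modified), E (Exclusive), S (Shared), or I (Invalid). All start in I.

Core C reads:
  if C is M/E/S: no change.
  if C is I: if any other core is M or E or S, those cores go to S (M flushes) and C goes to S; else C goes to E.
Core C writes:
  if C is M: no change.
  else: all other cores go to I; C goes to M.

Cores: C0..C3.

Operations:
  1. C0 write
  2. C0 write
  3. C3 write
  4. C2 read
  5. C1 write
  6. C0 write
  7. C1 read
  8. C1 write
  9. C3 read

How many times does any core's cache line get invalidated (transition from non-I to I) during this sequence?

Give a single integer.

Answer: 5

Derivation:
Op 1: C0 write [C0 write: invalidate none -> C0=M] -> [M,I,I,I] (invalidations this op: 0; running total: 0)
Op 2: C0 write [C0 write: already M (modified), no change] -> [M,I,I,I] (invalidations this op: 0; running total: 0)
Op 3: C3 write [C3 write: invalidate ['C0=M'] -> C3=M] -> [I,I,I,M] (invalidations this op: 1; running total: 1)
Op 4: C2 read [C2 read from I: others=['C3=M'] -> C2=S, others downsized to S] -> [I,I,S,S] (invalidations this op: 0; running total: 1)
Op 5: C1 write [C1 write: invalidate ['C2=S', 'C3=S'] -> C1=M] -> [I,M,I,I] (invalidations this op: 2; running total: 3)
Op 6: C0 write [C0 write: invalidate ['C1=M'] -> C0=M] -> [M,I,I,I] (invalidations this op: 1; running total: 4)
Op 7: C1 read [C1 read from I: others=['C0=M'] -> C1=S, others downsized to S] -> [S,S,I,I] (invalidations this op: 0; running total: 4)
Op 8: C1 write [C1 write: invalidate ['C0=S'] -> C1=M] -> [I,M,I,I] (invalidations this op: 1; running total: 5)
Op 9: C3 read [C3 read from I: others=['C1=M'] -> C3=S, others downsized to S] -> [I,S,I,S] (invalidations this op: 0; running total: 5)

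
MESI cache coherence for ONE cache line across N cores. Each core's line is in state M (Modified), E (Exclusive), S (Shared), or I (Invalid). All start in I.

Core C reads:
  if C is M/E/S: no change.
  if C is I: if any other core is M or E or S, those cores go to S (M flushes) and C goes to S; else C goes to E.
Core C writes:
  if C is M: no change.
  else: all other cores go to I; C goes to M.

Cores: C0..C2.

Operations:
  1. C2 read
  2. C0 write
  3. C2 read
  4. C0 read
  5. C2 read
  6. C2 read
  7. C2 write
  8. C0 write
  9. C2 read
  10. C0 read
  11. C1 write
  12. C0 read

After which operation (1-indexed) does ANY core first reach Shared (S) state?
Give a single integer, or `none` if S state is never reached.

Answer: 3

Derivation:
Op 1: C2 read [C2 read from I: no other sharers -> C2=E (exclusive)] -> [I,I,E]
Op 2: C0 write [C0 write: invalidate ['C2=E'] -> C0=M] -> [M,I,I]
Op 3: C2 read [C2 read from I: others=['C0=M'] -> C2=S, others downsized to S] -> [S,I,S]
  -> First S state at op 3; remaining ops need not be traced.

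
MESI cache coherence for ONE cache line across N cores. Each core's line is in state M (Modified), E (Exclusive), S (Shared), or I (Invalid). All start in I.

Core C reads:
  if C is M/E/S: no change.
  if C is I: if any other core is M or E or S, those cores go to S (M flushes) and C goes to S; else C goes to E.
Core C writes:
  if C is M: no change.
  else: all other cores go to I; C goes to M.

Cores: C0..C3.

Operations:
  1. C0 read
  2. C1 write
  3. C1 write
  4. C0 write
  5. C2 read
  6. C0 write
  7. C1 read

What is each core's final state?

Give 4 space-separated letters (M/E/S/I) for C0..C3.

Answer: S S I I

Derivation:
Op 1: C0 read [C0 read from I: no other sharers -> C0=E (exclusive)] -> [E,I,I,I]
Op 2: C1 write [C1 write: invalidate ['C0=E'] -> C1=M] -> [I,M,I,I]
Op 3: C1 write [C1 write: already M (modified), no change] -> [I,M,I,I]
Op 4: C0 write [C0 write: invalidate ['C1=M'] -> C0=M] -> [M,I,I,I]
Op 5: C2 read [C2 read from I: others=['C0=M'] -> C2=S, others downsized to S] -> [S,I,S,I]
Op 6: C0 write [C0 write: invalidate ['C2=S'] -> C0=M] -> [M,I,I,I]
Op 7: C1 read [C1 read from I: others=['C0=M'] -> C1=S, others downsized to S] -> [S,S,I,I]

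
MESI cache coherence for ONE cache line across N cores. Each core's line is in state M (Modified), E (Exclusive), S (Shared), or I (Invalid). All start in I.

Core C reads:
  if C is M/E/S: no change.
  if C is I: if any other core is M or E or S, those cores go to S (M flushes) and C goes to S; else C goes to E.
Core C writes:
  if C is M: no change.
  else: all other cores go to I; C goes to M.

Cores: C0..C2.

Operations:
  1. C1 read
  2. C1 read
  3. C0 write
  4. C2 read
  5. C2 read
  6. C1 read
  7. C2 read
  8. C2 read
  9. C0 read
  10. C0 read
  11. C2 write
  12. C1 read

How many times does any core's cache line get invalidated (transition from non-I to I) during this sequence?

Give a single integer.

Op 1: C1 read [C1 read from I: no other sharers -> C1=E (exclusive)] -> [I,E,I] (invalidations this op: 0; running total: 0)
Op 2: C1 read [C1 read: already in E, no change] -> [I,E,I] (invalidations this op: 0; running total: 0)
Op 3: C0 write [C0 write: invalidate ['C1=E'] -> C0=M] -> [M,I,I] (invalidations this op: 1; running total: 1)
Op 4: C2 read [C2 read from I: others=['C0=M'] -> C2=S, others downsized to S] -> [S,I,S] (invalidations this op: 0; running total: 1)
Op 5: C2 read [C2 read: already in S, no change] -> [S,I,S] (invalidations this op: 0; running total: 1)
Op 6: C1 read [C1 read from I: others=['C0=S', 'C2=S'] -> C1=S, others downsized to S] -> [S,S,S] (invalidations this op: 0; running total: 1)
Op 7: C2 read [C2 read: already in S, no change] -> [S,S,S] (invalidations this op: 0; running total: 1)
Op 8: C2 read [C2 read: already in S, no change] -> [S,S,S] (invalidations this op: 0; running total: 1)
Op 9: C0 read [C0 read: already in S, no change] -> [S,S,S] (invalidations this op: 0; running total: 1)
Op 10: C0 read [C0 read: already in S, no change] -> [S,S,S] (invalidations this op: 0; running total: 1)
Op 11: C2 write [C2 write: invalidate ['C0=S', 'C1=S'] -> C2=M] -> [I,I,M] (invalidations this op: 2; running total: 3)
Op 12: C1 read [C1 read from I: others=['C2=M'] -> C1=S, others downsized to S] -> [I,S,S] (invalidations this op: 0; running total: 3)

Answer: 3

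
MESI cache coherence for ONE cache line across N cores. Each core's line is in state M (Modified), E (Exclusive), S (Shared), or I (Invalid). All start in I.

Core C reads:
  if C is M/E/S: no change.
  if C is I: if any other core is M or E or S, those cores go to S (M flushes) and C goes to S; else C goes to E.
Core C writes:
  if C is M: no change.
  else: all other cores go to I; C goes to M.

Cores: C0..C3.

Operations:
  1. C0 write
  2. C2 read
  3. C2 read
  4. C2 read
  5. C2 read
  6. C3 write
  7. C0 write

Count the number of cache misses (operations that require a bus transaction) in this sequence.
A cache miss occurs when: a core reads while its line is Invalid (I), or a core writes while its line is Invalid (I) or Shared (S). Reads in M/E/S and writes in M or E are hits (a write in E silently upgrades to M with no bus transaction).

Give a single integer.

Op 1: C0 write [C0 write: invalidate none -> C0=M] -> [M,I,I,I] [MISS #1: write from I]
Op 2: C2 read [C2 read from I: others=['C0=M'] -> C2=S, others downsized to S] -> [S,I,S,I] [MISS #2: read from I]
Op 3: C2 read [C2 read: already in S, no change] -> [S,I,S,I] [hit: read from S]
Op 4: C2 read [C2 read: already in S, no change] -> [S,I,S,I] [hit: read from S]
Op 5: C2 read [C2 read: already in S, no change] -> [S,I,S,I] [hit: read from S]
Op 6: C3 write [C3 write: invalidate ['C0=S', 'C2=S'] -> C3=M] -> [I,I,I,M] [MISS #3: write from I]
Op 7: C0 write [C0 write: invalidate ['C3=M'] -> C0=M] -> [M,I,I,I] [MISS #4: write from I]

Answer: 4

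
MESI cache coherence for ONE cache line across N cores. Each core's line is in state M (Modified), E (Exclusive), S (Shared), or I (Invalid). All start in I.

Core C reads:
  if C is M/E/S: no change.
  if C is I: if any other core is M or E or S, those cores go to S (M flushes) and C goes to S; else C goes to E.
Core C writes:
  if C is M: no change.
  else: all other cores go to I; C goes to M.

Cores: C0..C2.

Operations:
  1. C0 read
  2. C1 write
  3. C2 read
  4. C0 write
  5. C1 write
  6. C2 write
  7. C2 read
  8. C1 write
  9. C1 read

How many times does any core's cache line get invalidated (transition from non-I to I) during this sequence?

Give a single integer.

Answer: 6

Derivation:
Op 1: C0 read [C0 read from I: no other sharers -> C0=E (exclusive)] -> [E,I,I] (invalidations this op: 0; running total: 0)
Op 2: C1 write [C1 write: invalidate ['C0=E'] -> C1=M] -> [I,M,I] (invalidations this op: 1; running total: 1)
Op 3: C2 read [C2 read from I: others=['C1=M'] -> C2=S, others downsized to S] -> [I,S,S] (invalidations this op: 0; running total: 1)
Op 4: C0 write [C0 write: invalidate ['C1=S', 'C2=S'] -> C0=M] -> [M,I,I] (invalidations this op: 2; running total: 3)
Op 5: C1 write [C1 write: invalidate ['C0=M'] -> C1=M] -> [I,M,I] (invalidations this op: 1; running total: 4)
Op 6: C2 write [C2 write: invalidate ['C1=M'] -> C2=M] -> [I,I,M] (invalidations this op: 1; running total: 5)
Op 7: C2 read [C2 read: already in M, no change] -> [I,I,M] (invalidations this op: 0; running total: 5)
Op 8: C1 write [C1 write: invalidate ['C2=M'] -> C1=M] -> [I,M,I] (invalidations this op: 1; running total: 6)
Op 9: C1 read [C1 read: already in M, no change] -> [I,M,I] (invalidations this op: 0; running total: 6)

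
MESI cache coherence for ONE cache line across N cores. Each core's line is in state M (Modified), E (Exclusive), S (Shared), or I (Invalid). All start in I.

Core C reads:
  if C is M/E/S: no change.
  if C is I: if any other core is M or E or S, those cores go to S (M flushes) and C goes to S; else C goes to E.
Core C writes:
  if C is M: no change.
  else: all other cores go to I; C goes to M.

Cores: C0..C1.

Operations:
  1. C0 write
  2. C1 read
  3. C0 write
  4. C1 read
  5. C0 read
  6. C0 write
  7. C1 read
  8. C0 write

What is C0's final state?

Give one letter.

Answer: M

Derivation:
Op 1: C0 write [C0 write: invalidate none -> C0=M] -> [M,I]
Op 2: C1 read [C1 read from I: others=['C0=M'] -> C1=S, others downsized to S] -> [S,S]
Op 3: C0 write [C0 write: invalidate ['C1=S'] -> C0=M] -> [M,I]
Op 4: C1 read [C1 read from I: others=['C0=M'] -> C1=S, others downsized to S] -> [S,S]
Op 5: C0 read [C0 read: already in S, no change] -> [S,S]
Op 6: C0 write [C0 write: invalidate ['C1=S'] -> C0=M] -> [M,I]
Op 7: C1 read [C1 read from I: others=['C0=M'] -> C1=S, others downsized to S] -> [S,S]
Op 8: C0 write [C0 write: invalidate ['C1=S'] -> C0=M] -> [M,I]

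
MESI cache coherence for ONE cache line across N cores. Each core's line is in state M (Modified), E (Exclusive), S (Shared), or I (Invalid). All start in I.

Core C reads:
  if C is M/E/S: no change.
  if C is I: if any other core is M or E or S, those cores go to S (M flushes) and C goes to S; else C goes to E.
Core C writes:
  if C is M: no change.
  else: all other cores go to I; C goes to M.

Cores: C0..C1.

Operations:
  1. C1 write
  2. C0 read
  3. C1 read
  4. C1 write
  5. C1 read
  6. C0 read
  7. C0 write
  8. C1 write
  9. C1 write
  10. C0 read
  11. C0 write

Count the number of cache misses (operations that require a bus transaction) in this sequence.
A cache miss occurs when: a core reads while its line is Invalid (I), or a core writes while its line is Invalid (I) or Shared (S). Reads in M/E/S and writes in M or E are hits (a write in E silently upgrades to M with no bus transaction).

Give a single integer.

Op 1: C1 write [C1 write: invalidate none -> C1=M] -> [I,M] [MISS #1: write from I]
Op 2: C0 read [C0 read from I: others=['C1=M'] -> C0=S, others downsized to S] -> [S,S] [MISS #2: read from I]
Op 3: C1 read [C1 read: already in S, no change] -> [S,S] [hit: read from S]
Op 4: C1 write [C1 write: invalidate ['C0=S'] -> C1=M] -> [I,M] [MISS #3: write from S]
Op 5: C1 read [C1 read: already in M, no change] -> [I,M] [hit: read from M]
Op 6: C0 read [C0 read from I: others=['C1=M'] -> C0=S, others downsized to S] -> [S,S] [MISS #4: read from I]
Op 7: C0 write [C0 write: invalidate ['C1=S'] -> C0=M] -> [M,I] [MISS #5: write from S]
Op 8: C1 write [C1 write: invalidate ['C0=M'] -> C1=M] -> [I,M] [MISS #6: write from I]
Op 9: C1 write [C1 write: already M (modified), no change] -> [I,M] [hit: write from M]
Op 10: C0 read [C0 read from I: others=['C1=M'] -> C0=S, others downsized to S] -> [S,S] [MISS #7: read from I]
Op 11: C0 write [C0 write: invalidate ['C1=S'] -> C0=M] -> [M,I] [MISS #8: write from S]

Answer: 8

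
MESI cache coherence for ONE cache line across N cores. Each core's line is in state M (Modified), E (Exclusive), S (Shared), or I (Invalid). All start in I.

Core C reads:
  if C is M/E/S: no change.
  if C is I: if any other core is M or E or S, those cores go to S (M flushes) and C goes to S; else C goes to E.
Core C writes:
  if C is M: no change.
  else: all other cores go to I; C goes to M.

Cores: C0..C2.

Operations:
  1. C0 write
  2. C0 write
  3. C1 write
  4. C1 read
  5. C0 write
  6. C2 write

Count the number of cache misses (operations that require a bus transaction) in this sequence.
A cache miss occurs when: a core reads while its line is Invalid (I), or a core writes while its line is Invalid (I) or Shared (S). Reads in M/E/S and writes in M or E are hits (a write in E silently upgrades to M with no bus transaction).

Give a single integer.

Answer: 4

Derivation:
Op 1: C0 write [C0 write: invalidate none -> C0=M] -> [M,I,I] [MISS #1: write from I]
Op 2: C0 write [C0 write: already M (modified), no change] -> [M,I,I] [hit: write from M]
Op 3: C1 write [C1 write: invalidate ['C0=M'] -> C1=M] -> [I,M,I] [MISS #2: write from I]
Op 4: C1 read [C1 read: already in M, no change] -> [I,M,I] [hit: read from M]
Op 5: C0 write [C0 write: invalidate ['C1=M'] -> C0=M] -> [M,I,I] [MISS #3: write from I]
Op 6: C2 write [C2 write: invalidate ['C0=M'] -> C2=M] -> [I,I,M] [MISS #4: write from I]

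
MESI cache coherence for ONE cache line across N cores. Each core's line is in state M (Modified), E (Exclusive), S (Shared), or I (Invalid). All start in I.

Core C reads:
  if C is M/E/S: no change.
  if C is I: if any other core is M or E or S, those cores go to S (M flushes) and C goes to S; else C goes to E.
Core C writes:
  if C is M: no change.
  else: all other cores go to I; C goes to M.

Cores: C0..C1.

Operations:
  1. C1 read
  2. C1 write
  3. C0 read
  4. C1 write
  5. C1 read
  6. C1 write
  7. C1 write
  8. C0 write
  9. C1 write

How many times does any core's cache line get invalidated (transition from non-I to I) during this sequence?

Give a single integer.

Answer: 3

Derivation:
Op 1: C1 read [C1 read from I: no other sharers -> C1=E (exclusive)] -> [I,E] (invalidations this op: 0; running total: 0)
Op 2: C1 write [C1 write: invalidate none -> C1=M] -> [I,M] (invalidations this op: 0; running total: 0)
Op 3: C0 read [C0 read from I: others=['C1=M'] -> C0=S, others downsized to S] -> [S,S] (invalidations this op: 0; running total: 0)
Op 4: C1 write [C1 write: invalidate ['C0=S'] -> C1=M] -> [I,M] (invalidations this op: 1; running total: 1)
Op 5: C1 read [C1 read: already in M, no change] -> [I,M] (invalidations this op: 0; running total: 1)
Op 6: C1 write [C1 write: already M (modified), no change] -> [I,M] (invalidations this op: 0; running total: 1)
Op 7: C1 write [C1 write: already M (modified), no change] -> [I,M] (invalidations this op: 0; running total: 1)
Op 8: C0 write [C0 write: invalidate ['C1=M'] -> C0=M] -> [M,I] (invalidations this op: 1; running total: 2)
Op 9: C1 write [C1 write: invalidate ['C0=M'] -> C1=M] -> [I,M] (invalidations this op: 1; running total: 3)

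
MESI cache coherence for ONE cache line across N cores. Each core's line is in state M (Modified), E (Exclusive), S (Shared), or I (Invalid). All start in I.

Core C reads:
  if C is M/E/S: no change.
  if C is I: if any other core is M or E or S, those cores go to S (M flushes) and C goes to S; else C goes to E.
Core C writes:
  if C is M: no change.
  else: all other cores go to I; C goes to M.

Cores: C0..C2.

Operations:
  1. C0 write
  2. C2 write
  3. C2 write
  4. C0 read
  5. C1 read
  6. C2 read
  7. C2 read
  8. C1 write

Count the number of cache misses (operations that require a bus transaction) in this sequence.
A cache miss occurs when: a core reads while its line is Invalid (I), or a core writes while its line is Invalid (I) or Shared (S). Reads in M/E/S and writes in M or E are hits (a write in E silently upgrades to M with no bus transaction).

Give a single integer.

Op 1: C0 write [C0 write: invalidate none -> C0=M] -> [M,I,I] [MISS #1: write from I]
Op 2: C2 write [C2 write: invalidate ['C0=M'] -> C2=M] -> [I,I,M] [MISS #2: write from I]
Op 3: C2 write [C2 write: already M (modified), no change] -> [I,I,M] [hit: write from M]
Op 4: C0 read [C0 read from I: others=['C2=M'] -> C0=S, others downsized to S] -> [S,I,S] [MISS #3: read from I]
Op 5: C1 read [C1 read from I: others=['C0=S', 'C2=S'] -> C1=S, others downsized to S] -> [S,S,S] [MISS #4: read from I]
Op 6: C2 read [C2 read: already in S, no change] -> [S,S,S] [hit: read from S]
Op 7: C2 read [C2 read: already in S, no change] -> [S,S,S] [hit: read from S]
Op 8: C1 write [C1 write: invalidate ['C0=S', 'C2=S'] -> C1=M] -> [I,M,I] [MISS #5: write from S]

Answer: 5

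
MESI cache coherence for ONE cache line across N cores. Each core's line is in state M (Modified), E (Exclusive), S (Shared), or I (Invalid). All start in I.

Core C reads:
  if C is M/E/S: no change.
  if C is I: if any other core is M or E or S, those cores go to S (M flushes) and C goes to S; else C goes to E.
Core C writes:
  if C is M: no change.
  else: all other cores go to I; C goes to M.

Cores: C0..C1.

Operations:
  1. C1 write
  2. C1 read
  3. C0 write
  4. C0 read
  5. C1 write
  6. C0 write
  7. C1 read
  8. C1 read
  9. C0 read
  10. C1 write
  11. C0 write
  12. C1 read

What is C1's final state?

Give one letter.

Answer: S

Derivation:
Op 1: C1 write [C1 write: invalidate none -> C1=M] -> [I,M]
Op 2: C1 read [C1 read: already in M, no change] -> [I,M]
Op 3: C0 write [C0 write: invalidate ['C1=M'] -> C0=M] -> [M,I]
Op 4: C0 read [C0 read: already in M, no change] -> [M,I]
Op 5: C1 write [C1 write: invalidate ['C0=M'] -> C1=M] -> [I,M]
Op 6: C0 write [C0 write: invalidate ['C1=M'] -> C0=M] -> [M,I]
Op 7: C1 read [C1 read from I: others=['C0=M'] -> C1=S, others downsized to S] -> [S,S]
Op 8: C1 read [C1 read: already in S, no change] -> [S,S]
Op 9: C0 read [C0 read: already in S, no change] -> [S,S]
Op 10: C1 write [C1 write: invalidate ['C0=S'] -> C1=M] -> [I,M]
Op 11: C0 write [C0 write: invalidate ['C1=M'] -> C0=M] -> [M,I]
Op 12: C1 read [C1 read from I: others=['C0=M'] -> C1=S, others downsized to S] -> [S,S]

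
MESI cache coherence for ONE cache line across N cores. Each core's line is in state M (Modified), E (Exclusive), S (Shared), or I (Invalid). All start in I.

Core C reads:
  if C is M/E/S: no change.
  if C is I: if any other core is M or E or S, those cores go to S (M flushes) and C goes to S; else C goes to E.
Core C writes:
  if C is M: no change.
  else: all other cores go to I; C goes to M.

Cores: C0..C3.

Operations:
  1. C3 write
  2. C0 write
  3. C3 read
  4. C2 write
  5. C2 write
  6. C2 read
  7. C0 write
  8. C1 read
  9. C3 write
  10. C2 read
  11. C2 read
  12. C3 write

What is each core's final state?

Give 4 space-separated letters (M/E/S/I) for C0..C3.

Answer: I I I M

Derivation:
Op 1: C3 write [C3 write: invalidate none -> C3=M] -> [I,I,I,M]
Op 2: C0 write [C0 write: invalidate ['C3=M'] -> C0=M] -> [M,I,I,I]
Op 3: C3 read [C3 read from I: others=['C0=M'] -> C3=S, others downsized to S] -> [S,I,I,S]
Op 4: C2 write [C2 write: invalidate ['C0=S', 'C3=S'] -> C2=M] -> [I,I,M,I]
Op 5: C2 write [C2 write: already M (modified), no change] -> [I,I,M,I]
Op 6: C2 read [C2 read: already in M, no change] -> [I,I,M,I]
Op 7: C0 write [C0 write: invalidate ['C2=M'] -> C0=M] -> [M,I,I,I]
Op 8: C1 read [C1 read from I: others=['C0=M'] -> C1=S, others downsized to S] -> [S,S,I,I]
Op 9: C3 write [C3 write: invalidate ['C0=S', 'C1=S'] -> C3=M] -> [I,I,I,M]
Op 10: C2 read [C2 read from I: others=['C3=M'] -> C2=S, others downsized to S] -> [I,I,S,S]
Op 11: C2 read [C2 read: already in S, no change] -> [I,I,S,S]
Op 12: C3 write [C3 write: invalidate ['C2=S'] -> C3=M] -> [I,I,I,M]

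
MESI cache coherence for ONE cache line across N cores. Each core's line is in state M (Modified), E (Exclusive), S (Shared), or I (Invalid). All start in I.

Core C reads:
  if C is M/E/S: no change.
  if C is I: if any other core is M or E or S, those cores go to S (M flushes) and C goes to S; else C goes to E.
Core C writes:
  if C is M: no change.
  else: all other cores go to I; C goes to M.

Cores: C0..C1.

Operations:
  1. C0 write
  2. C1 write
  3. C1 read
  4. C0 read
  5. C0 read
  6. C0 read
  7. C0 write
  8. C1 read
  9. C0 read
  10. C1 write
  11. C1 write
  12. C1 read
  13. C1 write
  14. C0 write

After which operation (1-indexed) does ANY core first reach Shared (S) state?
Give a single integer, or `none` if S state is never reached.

Answer: 4

Derivation:
Op 1: C0 write [C0 write: invalidate none -> C0=M] -> [M,I]
Op 2: C1 write [C1 write: invalidate ['C0=M'] -> C1=M] -> [I,M]
Op 3: C1 read [C1 read: already in M, no change] -> [I,M]
Op 4: C0 read [C0 read from I: others=['C1=M'] -> C0=S, others downsized to S] -> [S,S]
  -> First S state at op 4; remaining ops need not be traced.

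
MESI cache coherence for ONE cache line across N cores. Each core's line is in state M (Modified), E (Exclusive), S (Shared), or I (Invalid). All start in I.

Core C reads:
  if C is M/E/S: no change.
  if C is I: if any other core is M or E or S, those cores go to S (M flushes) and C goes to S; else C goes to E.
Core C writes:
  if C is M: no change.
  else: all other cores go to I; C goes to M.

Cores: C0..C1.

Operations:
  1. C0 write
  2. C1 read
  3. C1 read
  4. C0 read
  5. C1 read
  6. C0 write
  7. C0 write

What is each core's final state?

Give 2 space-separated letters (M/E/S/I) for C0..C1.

Answer: M I

Derivation:
Op 1: C0 write [C0 write: invalidate none -> C0=M] -> [M,I]
Op 2: C1 read [C1 read from I: others=['C0=M'] -> C1=S, others downsized to S] -> [S,S]
Op 3: C1 read [C1 read: already in S, no change] -> [S,S]
Op 4: C0 read [C0 read: already in S, no change] -> [S,S]
Op 5: C1 read [C1 read: already in S, no change] -> [S,S]
Op 6: C0 write [C0 write: invalidate ['C1=S'] -> C0=M] -> [M,I]
Op 7: C0 write [C0 write: already M (modified), no change] -> [M,I]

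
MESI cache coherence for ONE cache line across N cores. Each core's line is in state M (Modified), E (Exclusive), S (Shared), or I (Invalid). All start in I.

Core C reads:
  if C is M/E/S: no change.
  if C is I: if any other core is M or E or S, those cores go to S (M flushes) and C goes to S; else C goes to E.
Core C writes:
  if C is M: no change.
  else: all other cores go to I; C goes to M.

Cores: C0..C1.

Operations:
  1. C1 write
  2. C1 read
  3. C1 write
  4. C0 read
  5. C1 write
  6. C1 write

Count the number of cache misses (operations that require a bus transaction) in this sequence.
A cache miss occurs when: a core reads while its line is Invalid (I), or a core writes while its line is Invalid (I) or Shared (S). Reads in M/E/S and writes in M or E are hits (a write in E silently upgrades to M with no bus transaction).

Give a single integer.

Op 1: C1 write [C1 write: invalidate none -> C1=M] -> [I,M] [MISS #1: write from I]
Op 2: C1 read [C1 read: already in M, no change] -> [I,M] [hit: read from M]
Op 3: C1 write [C1 write: already M (modified), no change] -> [I,M] [hit: write from M]
Op 4: C0 read [C0 read from I: others=['C1=M'] -> C0=S, others downsized to S] -> [S,S] [MISS #2: read from I]
Op 5: C1 write [C1 write: invalidate ['C0=S'] -> C1=M] -> [I,M] [MISS #3: write from S]
Op 6: C1 write [C1 write: already M (modified), no change] -> [I,M] [hit: write from M]

Answer: 3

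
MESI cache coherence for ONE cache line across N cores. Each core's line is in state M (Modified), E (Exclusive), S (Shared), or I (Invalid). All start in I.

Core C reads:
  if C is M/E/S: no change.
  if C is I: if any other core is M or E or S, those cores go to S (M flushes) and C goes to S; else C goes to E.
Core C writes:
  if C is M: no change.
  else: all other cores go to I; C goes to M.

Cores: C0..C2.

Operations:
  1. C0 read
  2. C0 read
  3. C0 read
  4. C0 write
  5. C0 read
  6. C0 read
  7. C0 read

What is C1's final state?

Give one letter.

Op 1: C0 read [C0 read from I: no other sharers -> C0=E (exclusive)] -> [E,I,I]
Op 2: C0 read [C0 read: already in E, no change] -> [E,I,I]
Op 3: C0 read [C0 read: already in E, no change] -> [E,I,I]
Op 4: C0 write [C0 write: invalidate none -> C0=M] -> [M,I,I]
Op 5: C0 read [C0 read: already in M, no change] -> [M,I,I]
Op 6: C0 read [C0 read: already in M, no change] -> [M,I,I]
Op 7: C0 read [C0 read: already in M, no change] -> [M,I,I]

Answer: I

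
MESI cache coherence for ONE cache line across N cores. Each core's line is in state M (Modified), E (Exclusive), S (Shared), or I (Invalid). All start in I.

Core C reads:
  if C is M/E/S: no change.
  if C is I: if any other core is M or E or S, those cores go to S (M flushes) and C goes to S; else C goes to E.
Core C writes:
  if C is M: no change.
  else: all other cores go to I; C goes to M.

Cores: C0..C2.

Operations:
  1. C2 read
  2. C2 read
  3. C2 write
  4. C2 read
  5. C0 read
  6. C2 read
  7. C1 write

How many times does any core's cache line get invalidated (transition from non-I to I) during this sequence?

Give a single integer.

Answer: 2

Derivation:
Op 1: C2 read [C2 read from I: no other sharers -> C2=E (exclusive)] -> [I,I,E] (invalidations this op: 0; running total: 0)
Op 2: C2 read [C2 read: already in E, no change] -> [I,I,E] (invalidations this op: 0; running total: 0)
Op 3: C2 write [C2 write: invalidate none -> C2=M] -> [I,I,M] (invalidations this op: 0; running total: 0)
Op 4: C2 read [C2 read: already in M, no change] -> [I,I,M] (invalidations this op: 0; running total: 0)
Op 5: C0 read [C0 read from I: others=['C2=M'] -> C0=S, others downsized to S] -> [S,I,S] (invalidations this op: 0; running total: 0)
Op 6: C2 read [C2 read: already in S, no change] -> [S,I,S] (invalidations this op: 0; running total: 0)
Op 7: C1 write [C1 write: invalidate ['C0=S', 'C2=S'] -> C1=M] -> [I,M,I] (invalidations this op: 2; running total: 2)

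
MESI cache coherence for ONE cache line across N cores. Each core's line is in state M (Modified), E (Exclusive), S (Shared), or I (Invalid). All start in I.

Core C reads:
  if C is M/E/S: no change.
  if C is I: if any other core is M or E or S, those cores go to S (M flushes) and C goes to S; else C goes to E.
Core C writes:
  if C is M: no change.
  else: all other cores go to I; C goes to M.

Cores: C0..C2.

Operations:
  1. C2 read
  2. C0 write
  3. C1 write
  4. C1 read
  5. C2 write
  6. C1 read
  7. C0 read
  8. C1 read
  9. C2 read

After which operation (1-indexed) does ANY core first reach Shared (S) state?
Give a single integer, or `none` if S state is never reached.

Answer: 6

Derivation:
Op 1: C2 read [C2 read from I: no other sharers -> C2=E (exclusive)] -> [I,I,E]
Op 2: C0 write [C0 write: invalidate ['C2=E'] -> C0=M] -> [M,I,I]
Op 3: C1 write [C1 write: invalidate ['C0=M'] -> C1=M] -> [I,M,I]
Op 4: C1 read [C1 read: already in M, no change] -> [I,M,I]
Op 5: C2 write [C2 write: invalidate ['C1=M'] -> C2=M] -> [I,I,M]
Op 6: C1 read [C1 read from I: others=['C2=M'] -> C1=S, others downsized to S] -> [I,S,S]
  -> First S state at op 6; remaining ops need not be traced.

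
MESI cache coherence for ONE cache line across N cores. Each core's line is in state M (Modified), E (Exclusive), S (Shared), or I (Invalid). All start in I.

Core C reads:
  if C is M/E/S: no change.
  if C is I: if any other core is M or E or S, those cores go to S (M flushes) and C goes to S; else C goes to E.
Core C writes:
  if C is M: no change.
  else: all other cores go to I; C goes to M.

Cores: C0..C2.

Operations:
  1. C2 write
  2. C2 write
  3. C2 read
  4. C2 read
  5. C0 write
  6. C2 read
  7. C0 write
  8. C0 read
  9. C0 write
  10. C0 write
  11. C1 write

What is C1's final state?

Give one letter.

Answer: M

Derivation:
Op 1: C2 write [C2 write: invalidate none -> C2=M] -> [I,I,M]
Op 2: C2 write [C2 write: already M (modified), no change] -> [I,I,M]
Op 3: C2 read [C2 read: already in M, no change] -> [I,I,M]
Op 4: C2 read [C2 read: already in M, no change] -> [I,I,M]
Op 5: C0 write [C0 write: invalidate ['C2=M'] -> C0=M] -> [M,I,I]
Op 6: C2 read [C2 read from I: others=['C0=M'] -> C2=S, others downsized to S] -> [S,I,S]
Op 7: C0 write [C0 write: invalidate ['C2=S'] -> C0=M] -> [M,I,I]
Op 8: C0 read [C0 read: already in M, no change] -> [M,I,I]
Op 9: C0 write [C0 write: already M (modified), no change] -> [M,I,I]
Op 10: C0 write [C0 write: already M (modified), no change] -> [M,I,I]
Op 11: C1 write [C1 write: invalidate ['C0=M'] -> C1=M] -> [I,M,I]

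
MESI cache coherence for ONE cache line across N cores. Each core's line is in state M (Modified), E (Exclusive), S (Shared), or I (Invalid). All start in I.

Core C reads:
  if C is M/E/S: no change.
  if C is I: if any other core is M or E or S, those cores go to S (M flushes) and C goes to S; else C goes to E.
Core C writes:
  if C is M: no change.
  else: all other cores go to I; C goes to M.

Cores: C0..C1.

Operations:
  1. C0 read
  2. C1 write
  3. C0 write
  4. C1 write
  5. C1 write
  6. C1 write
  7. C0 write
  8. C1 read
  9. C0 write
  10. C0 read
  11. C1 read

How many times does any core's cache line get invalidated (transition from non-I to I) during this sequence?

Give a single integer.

Answer: 5

Derivation:
Op 1: C0 read [C0 read from I: no other sharers -> C0=E (exclusive)] -> [E,I] (invalidations this op: 0; running total: 0)
Op 2: C1 write [C1 write: invalidate ['C0=E'] -> C1=M] -> [I,M] (invalidations this op: 1; running total: 1)
Op 3: C0 write [C0 write: invalidate ['C1=M'] -> C0=M] -> [M,I] (invalidations this op: 1; running total: 2)
Op 4: C1 write [C1 write: invalidate ['C0=M'] -> C1=M] -> [I,M] (invalidations this op: 1; running total: 3)
Op 5: C1 write [C1 write: already M (modified), no change] -> [I,M] (invalidations this op: 0; running total: 3)
Op 6: C1 write [C1 write: already M (modified), no change] -> [I,M] (invalidations this op: 0; running total: 3)
Op 7: C0 write [C0 write: invalidate ['C1=M'] -> C0=M] -> [M,I] (invalidations this op: 1; running total: 4)
Op 8: C1 read [C1 read from I: others=['C0=M'] -> C1=S, others downsized to S] -> [S,S] (invalidations this op: 0; running total: 4)
Op 9: C0 write [C0 write: invalidate ['C1=S'] -> C0=M] -> [M,I] (invalidations this op: 1; running total: 5)
Op 10: C0 read [C0 read: already in M, no change] -> [M,I] (invalidations this op: 0; running total: 5)
Op 11: C1 read [C1 read from I: others=['C0=M'] -> C1=S, others downsized to S] -> [S,S] (invalidations this op: 0; running total: 5)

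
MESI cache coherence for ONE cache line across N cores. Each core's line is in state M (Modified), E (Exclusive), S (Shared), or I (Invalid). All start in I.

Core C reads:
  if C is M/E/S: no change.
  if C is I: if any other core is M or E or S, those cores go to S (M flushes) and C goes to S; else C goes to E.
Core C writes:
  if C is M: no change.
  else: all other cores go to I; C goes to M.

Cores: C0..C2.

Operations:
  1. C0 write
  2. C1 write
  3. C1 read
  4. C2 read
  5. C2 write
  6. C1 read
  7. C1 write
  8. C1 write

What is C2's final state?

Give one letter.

Op 1: C0 write [C0 write: invalidate none -> C0=M] -> [M,I,I]
Op 2: C1 write [C1 write: invalidate ['C0=M'] -> C1=M] -> [I,M,I]
Op 3: C1 read [C1 read: already in M, no change] -> [I,M,I]
Op 4: C2 read [C2 read from I: others=['C1=M'] -> C2=S, others downsized to S] -> [I,S,S]
Op 5: C2 write [C2 write: invalidate ['C1=S'] -> C2=M] -> [I,I,M]
Op 6: C1 read [C1 read from I: others=['C2=M'] -> C1=S, others downsized to S] -> [I,S,S]
Op 7: C1 write [C1 write: invalidate ['C2=S'] -> C1=M] -> [I,M,I]
Op 8: C1 write [C1 write: already M (modified), no change] -> [I,M,I]

Answer: I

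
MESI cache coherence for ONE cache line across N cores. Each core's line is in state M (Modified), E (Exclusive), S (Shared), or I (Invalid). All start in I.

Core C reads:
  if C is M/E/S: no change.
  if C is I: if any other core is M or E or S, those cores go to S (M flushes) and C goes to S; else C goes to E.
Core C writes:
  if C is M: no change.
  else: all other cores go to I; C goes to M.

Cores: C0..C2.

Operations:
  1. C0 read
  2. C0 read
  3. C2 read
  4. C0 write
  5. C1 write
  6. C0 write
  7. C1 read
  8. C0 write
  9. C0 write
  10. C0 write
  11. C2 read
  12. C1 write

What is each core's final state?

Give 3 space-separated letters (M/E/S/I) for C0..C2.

Op 1: C0 read [C0 read from I: no other sharers -> C0=E (exclusive)] -> [E,I,I]
Op 2: C0 read [C0 read: already in E, no change] -> [E,I,I]
Op 3: C2 read [C2 read from I: others=['C0=E'] -> C2=S, others downsized to S] -> [S,I,S]
Op 4: C0 write [C0 write: invalidate ['C2=S'] -> C0=M] -> [M,I,I]
Op 5: C1 write [C1 write: invalidate ['C0=M'] -> C1=M] -> [I,M,I]
Op 6: C0 write [C0 write: invalidate ['C1=M'] -> C0=M] -> [M,I,I]
Op 7: C1 read [C1 read from I: others=['C0=M'] -> C1=S, others downsized to S] -> [S,S,I]
Op 8: C0 write [C0 write: invalidate ['C1=S'] -> C0=M] -> [M,I,I]
Op 9: C0 write [C0 write: already M (modified), no change] -> [M,I,I]
Op 10: C0 write [C0 write: already M (modified), no change] -> [M,I,I]
Op 11: C2 read [C2 read from I: others=['C0=M'] -> C2=S, others downsized to S] -> [S,I,S]
Op 12: C1 write [C1 write: invalidate ['C0=S', 'C2=S'] -> C1=M] -> [I,M,I]

Answer: I M I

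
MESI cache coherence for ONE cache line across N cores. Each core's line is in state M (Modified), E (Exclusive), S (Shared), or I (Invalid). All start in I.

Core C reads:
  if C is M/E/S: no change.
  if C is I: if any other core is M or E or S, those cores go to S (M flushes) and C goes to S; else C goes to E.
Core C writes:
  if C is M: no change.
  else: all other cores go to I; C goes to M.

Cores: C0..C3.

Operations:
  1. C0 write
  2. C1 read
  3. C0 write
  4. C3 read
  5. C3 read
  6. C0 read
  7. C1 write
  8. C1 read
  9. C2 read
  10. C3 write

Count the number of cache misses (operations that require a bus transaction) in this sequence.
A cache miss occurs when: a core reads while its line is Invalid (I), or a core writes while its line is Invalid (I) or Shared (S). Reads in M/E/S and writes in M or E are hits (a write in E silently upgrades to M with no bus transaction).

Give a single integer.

Answer: 7

Derivation:
Op 1: C0 write [C0 write: invalidate none -> C0=M] -> [M,I,I,I] [MISS #1: write from I]
Op 2: C1 read [C1 read from I: others=['C0=M'] -> C1=S, others downsized to S] -> [S,S,I,I] [MISS #2: read from I]
Op 3: C0 write [C0 write: invalidate ['C1=S'] -> C0=M] -> [M,I,I,I] [MISS #3: write from S]
Op 4: C3 read [C3 read from I: others=['C0=M'] -> C3=S, others downsized to S] -> [S,I,I,S] [MISS #4: read from I]
Op 5: C3 read [C3 read: already in S, no change] -> [S,I,I,S] [hit: read from S]
Op 6: C0 read [C0 read: already in S, no change] -> [S,I,I,S] [hit: read from S]
Op 7: C1 write [C1 write: invalidate ['C0=S', 'C3=S'] -> C1=M] -> [I,M,I,I] [MISS #5: write from I]
Op 8: C1 read [C1 read: already in M, no change] -> [I,M,I,I] [hit: read from M]
Op 9: C2 read [C2 read from I: others=['C1=M'] -> C2=S, others downsized to S] -> [I,S,S,I] [MISS #6: read from I]
Op 10: C3 write [C3 write: invalidate ['C1=S', 'C2=S'] -> C3=M] -> [I,I,I,M] [MISS #7: write from I]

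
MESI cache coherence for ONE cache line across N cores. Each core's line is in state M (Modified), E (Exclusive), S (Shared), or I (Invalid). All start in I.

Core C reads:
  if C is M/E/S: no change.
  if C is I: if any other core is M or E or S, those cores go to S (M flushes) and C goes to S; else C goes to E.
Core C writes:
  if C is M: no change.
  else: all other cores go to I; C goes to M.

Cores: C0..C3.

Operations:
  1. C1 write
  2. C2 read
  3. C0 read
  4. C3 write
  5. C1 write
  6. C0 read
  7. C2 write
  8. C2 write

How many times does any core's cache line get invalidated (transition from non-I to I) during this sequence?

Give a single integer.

Op 1: C1 write [C1 write: invalidate none -> C1=M] -> [I,M,I,I] (invalidations this op: 0; running total: 0)
Op 2: C2 read [C2 read from I: others=['C1=M'] -> C2=S, others downsized to S] -> [I,S,S,I] (invalidations this op: 0; running total: 0)
Op 3: C0 read [C0 read from I: others=['C1=S', 'C2=S'] -> C0=S, others downsized to S] -> [S,S,S,I] (invalidations this op: 0; running total: 0)
Op 4: C3 write [C3 write: invalidate ['C0=S', 'C1=S', 'C2=S'] -> C3=M] -> [I,I,I,M] (invalidations this op: 3; running total: 3)
Op 5: C1 write [C1 write: invalidate ['C3=M'] -> C1=M] -> [I,M,I,I] (invalidations this op: 1; running total: 4)
Op 6: C0 read [C0 read from I: others=['C1=M'] -> C0=S, others downsized to S] -> [S,S,I,I] (invalidations this op: 0; running total: 4)
Op 7: C2 write [C2 write: invalidate ['C0=S', 'C1=S'] -> C2=M] -> [I,I,M,I] (invalidations this op: 2; running total: 6)
Op 8: C2 write [C2 write: already M (modified), no change] -> [I,I,M,I] (invalidations this op: 0; running total: 6)

Answer: 6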